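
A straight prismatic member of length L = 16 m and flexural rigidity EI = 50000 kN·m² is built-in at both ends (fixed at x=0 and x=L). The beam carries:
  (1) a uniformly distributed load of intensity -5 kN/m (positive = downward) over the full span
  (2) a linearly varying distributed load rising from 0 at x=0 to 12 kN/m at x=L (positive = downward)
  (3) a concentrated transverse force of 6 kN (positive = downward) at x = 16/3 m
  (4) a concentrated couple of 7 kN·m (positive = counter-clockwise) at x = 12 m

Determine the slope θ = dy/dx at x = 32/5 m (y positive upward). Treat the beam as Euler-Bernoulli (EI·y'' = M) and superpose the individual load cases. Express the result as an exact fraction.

Load 1 — uniform load w=-5 kN/m over full span:
  θ_1 = -wx(L-x)(L-2x)/(12EI) = -(-5)·(32/5)·(16-(32/5))·(16-2·(32/5))/(12·50000) = 128/78125 rad
Load 2 — triangular load w₀=12 kN/m (0→w₀ over full span):
  θ_2 = -w₀(2x(L-x)(L-2x)(x+2L)+x²(L-x)²)/(120LEI) = -12·(2·(32/5)·(16-(32/5))·(16-2·(32/5))·((32/5)+2·16)+(32/5)²·(16-(32/5))²)/(120·16·50000) = -4608/1953125 rad
Load 3 — point force P=6 kN at a=16/3 m (b=L-a=32/3):
  θ_3 = Pa²(L-x)(2bL-(3b+a)(L-x))/(2L³EI)  [x>a] = 6·(16/3)²·(16-(32/5))·(2·(32/3)·16-(3·(32/3)+(16/3))·(16-(32/5)))/(2·16³·50000) = -16/234375 rad
Load 4 — applied couple M₀=7 kN·m at a=12 m (b=L-a=4):
  θ_4 = (R_Ax²/2 - M_Ax)/EI  [x≤a] with R_A=63/128, M_A=35/16 = ((63/128)·(32/5)²/2 - (35/16)·(32/5))/50000 = -49/625000 rad
Superposition: θ = Σ θ_i = -40667/46875000 rad ≈ -0.000868 rad

θ(32/5) = -40667/46875000 rad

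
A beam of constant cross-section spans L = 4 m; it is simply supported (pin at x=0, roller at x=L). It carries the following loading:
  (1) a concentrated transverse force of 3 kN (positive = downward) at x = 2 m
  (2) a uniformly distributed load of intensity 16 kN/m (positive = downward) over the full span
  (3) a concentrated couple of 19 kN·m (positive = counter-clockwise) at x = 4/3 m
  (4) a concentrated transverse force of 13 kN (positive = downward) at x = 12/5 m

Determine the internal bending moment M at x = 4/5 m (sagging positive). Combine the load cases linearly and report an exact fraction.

M(4/5) = 741/25 kN·m

Load 1 — point force P=3 kN at a=2 m (b=L-a=2):
  M_1 = Pbx/L  [x≤a] = 3·2·(4/5)/4 = 6/5 kN·m
Load 2 — uniform load w=16 kN/m over full span:
  M_2 = wx(L-x)/2 = 16·(4/5)·(4-(4/5))/2 = 512/25 kN·m
Load 3 — applied couple M₀=19 kN·m at a=4/3 m (b=L-a=8/3):
  M_3 = M₀x/L  [x≤a] = 19·(4/5)/4 = 19/5 kN·m
Load 4 — point force P=13 kN at a=12/5 m (b=L-a=8/5):
  M_4 = Pbx/L  [x≤a] = 13·(8/5)·(4/5)/4 = 104/25 kN·m
Superposition: M = Σ M_i = 741/25 kN·m ≈ 29.640000 kN·m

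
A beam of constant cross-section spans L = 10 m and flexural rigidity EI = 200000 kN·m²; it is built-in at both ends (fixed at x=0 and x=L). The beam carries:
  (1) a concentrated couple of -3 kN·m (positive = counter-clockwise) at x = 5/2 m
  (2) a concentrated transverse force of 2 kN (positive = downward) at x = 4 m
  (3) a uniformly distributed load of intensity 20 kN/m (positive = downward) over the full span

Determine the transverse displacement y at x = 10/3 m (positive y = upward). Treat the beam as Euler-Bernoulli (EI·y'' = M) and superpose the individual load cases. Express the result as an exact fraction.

Load 1 — applied couple M₀=-3 kN·m at a=5/2 m (b=L-a=15/2):
  y_1 = (R_Ax³/6 - M_Ax²/2 - M₀(x-a)²/2)/EI  [x>a] with R_A=-27/80, M_A=9/16 = ((-27/80)·(10/3)³/6 - (9/16)·(10/3)²/2 - (-3)·((10/3)-(5/2))²/2)/200000 = -1/48000 m
Load 2 — point force P=2 kN at a=4 m (b=L-a=6):
  y_2 = -Pb²x²(3aL-(3a+b)x)/(6L³EI)  [x≤a] = -2·6²·(10/3)²·(3·4·10-(3·4+6)·(10/3))/(6·10³·200000) = -1/25000 m
Load 3 — uniform load w=20 kN/m over full span:
  y_3 = -wx²(L-x)²/(24EI) = -20·(10/3)²·(10-(10/3))²/(24·200000) = -1/486 m
Superposition: y = Σ y_i = -205913/97200000 m ≈ -0.002118 m

y(10/3) = -205913/97200000 m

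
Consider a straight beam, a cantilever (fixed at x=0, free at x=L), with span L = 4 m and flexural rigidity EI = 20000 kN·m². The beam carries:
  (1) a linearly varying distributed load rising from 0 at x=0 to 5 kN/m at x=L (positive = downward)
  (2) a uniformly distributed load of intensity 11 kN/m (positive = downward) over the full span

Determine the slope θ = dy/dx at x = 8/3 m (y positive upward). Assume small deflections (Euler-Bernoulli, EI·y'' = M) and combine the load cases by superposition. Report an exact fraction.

Load 1 — triangular load w₀=5 kN/m (0→w₀ over full span):
  θ_1 = (w₀Lx²/4-w₀L²x/3-w₀x⁴/(24L))/EI = (5·4·(8/3)²/4-5·4²·(8/3)/3-5·(8/3)⁴/(24·4))/20000 = -58/30375 rad
Load 2 — uniform load w=11 kN/m over full span:
  θ_2 = -wx(x²-3Lx+3L²)/(6EI) = -11·(8/3)·((8/3)²-3·4·(8/3)+3·4²)/(6·20000) = -286/50625 rad
Superposition: θ = Σ θ_i = -1148/151875 rad ≈ -0.007559 rad

θ(8/3) = -1148/151875 rad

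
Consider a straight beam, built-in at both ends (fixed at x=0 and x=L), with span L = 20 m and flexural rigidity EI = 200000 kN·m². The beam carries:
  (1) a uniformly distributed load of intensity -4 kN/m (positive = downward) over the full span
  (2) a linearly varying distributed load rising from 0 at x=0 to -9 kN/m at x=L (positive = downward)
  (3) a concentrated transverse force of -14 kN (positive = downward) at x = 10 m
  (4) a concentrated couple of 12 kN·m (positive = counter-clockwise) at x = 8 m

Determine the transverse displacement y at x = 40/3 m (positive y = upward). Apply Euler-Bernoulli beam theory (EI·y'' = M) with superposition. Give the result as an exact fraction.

Load 1 — uniform load w=-4 kN/m over full span:
  y_1 = -wx²(L-x)²/(24EI) = -(-4)·(40/3)²·(20-(40/3))²/(24·200000) = 8/1215 m
Load 2 — triangular load w₀=-9 kN/m (0→w₀ over full span):
  y_2 = -w₀x²(L-x)²(x+2L)/(120LEI) = -(-9)·(40/3)²·(20-(40/3))²·((40/3)+2·20)/(120·20·200000) = 16/2025 m
Load 3 — point force P=-14 kN at a=10 m (b=L-a=10):
  y_3 = -Pa²(L-x)²(3bL-(3b+a)(L-x))/(6L³EI)  [x>a] = -(-14)·10²·(20-(40/3))²·(3·10·20-(3·10+10)·(20-(40/3)))/(6·20³·200000) = 7/3240 m
Load 4 — applied couple M₀=12 kN·m at a=8 m (b=L-a=12):
  y_4 = (R_Ax³/6 - M_Ax²/2 - M₀(x-a)²/2)/EI  [x>a] with R_A=108/125, M_A=36/25 = ((108/125)·(40/3)³/6 - (36/25)·(40/3)²/2 - 12·((40/3)-8)²/2)/200000 = 2/9375 m
Superposition: y = Σ y_i = 102421/6075000 m ≈ 0.016859 m

y(40/3) = 102421/6075000 m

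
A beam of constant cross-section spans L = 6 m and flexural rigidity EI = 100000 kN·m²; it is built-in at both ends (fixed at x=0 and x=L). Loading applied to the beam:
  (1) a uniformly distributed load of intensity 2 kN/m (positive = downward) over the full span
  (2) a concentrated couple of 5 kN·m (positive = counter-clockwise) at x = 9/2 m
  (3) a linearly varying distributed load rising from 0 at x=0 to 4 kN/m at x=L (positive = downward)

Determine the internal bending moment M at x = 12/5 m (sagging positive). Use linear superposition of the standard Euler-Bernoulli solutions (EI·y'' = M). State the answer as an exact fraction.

M(12/5) = 11263/2000 kN·m

Load 1 — uniform load w=2 kN/m over full span:
  M_1 = wLx/2 - wL²/12 - wx²/2 = 2·6·(12/5)/2 - 2·6²/12 - 2·(12/5)²/2 = 66/25 kN·m
Load 2 — applied couple M₀=5 kN·m at a=9/2 m (b=L-a=3/2):
  M_2 = R_Ax - M_A  [x≤a] with R_A=15/16, M_A=25/16 = (15/16)·(12/5) - (25/16) = 11/16 kN·m
Load 3 — triangular load w₀=4 kN/m (0→w₀ over full span):
  M_3 = 3w₀Lx/20 - w₀L²/30 - w₀x³/(6L) = 3·4·6·(12/5)/20 - 4·6²/30 - 4·(12/5)³/(6·6) = 288/125 kN·m
Superposition: M = Σ M_i = 11263/2000 kN·m ≈ 5.631500 kN·m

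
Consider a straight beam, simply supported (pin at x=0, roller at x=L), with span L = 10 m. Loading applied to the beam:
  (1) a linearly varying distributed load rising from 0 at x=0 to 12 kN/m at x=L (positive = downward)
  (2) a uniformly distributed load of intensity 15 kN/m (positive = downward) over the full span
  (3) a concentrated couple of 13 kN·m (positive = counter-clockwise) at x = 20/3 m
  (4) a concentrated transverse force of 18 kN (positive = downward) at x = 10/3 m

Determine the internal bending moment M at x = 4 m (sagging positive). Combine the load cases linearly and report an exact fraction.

Load 1 — triangular load w₀=12 kN/m (0→w₀ over full span):
  M_1 = w₀Lx/6 - w₀x³/(6L) = 12·10·4/6 - 12·4³/(6·10) = 336/5 kN·m
Load 2 — uniform load w=15 kN/m over full span:
  M_2 = wx(L-x)/2 = 15·4·(10-4)/2 = 180 kN·m
Load 3 — applied couple M₀=13 kN·m at a=20/3 m (b=L-a=10/3):
  M_3 = M₀x/L  [x≤a] = 13·4/10 = 26/5 kN·m
Load 4 — point force P=18 kN at a=10/3 m (b=L-a=20/3):
  M_4 = Pa(L-x)/L  [x>a] = 18·(10/3)·(10-4)/10 = 36 kN·m
Superposition: M = Σ M_i = 1442/5 kN·m ≈ 288.400000 kN·m

M(4) = 1442/5 kN·m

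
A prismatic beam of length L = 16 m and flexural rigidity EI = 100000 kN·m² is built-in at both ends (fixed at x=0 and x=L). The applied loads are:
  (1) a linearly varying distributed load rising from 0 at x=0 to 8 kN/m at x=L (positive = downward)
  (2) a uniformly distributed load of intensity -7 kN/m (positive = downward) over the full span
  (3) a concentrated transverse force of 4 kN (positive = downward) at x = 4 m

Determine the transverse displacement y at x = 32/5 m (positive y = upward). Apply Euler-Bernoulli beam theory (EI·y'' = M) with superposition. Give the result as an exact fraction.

Load 1 — triangular load w₀=8 kN/m (0→w₀ over full span):
  y_1 = -w₀x²(L-x)²(x+2L)/(120LEI) = -8·(32/5)²·(16-(32/5))²·((32/5)+2·16)/(120·16·100000) = -294912/48828125 m
Load 2 — uniform load w=-7 kN/m over full span:
  y_2 = -wx²(L-x)²/(24EI) = -(-7)·(32/5)²·(16-(32/5))²/(24·100000) = 21504/1953125 m
Load 3 — point force P=4 kN at a=4 m (b=L-a=12):
  y_3 = -Pa²(L-x)²(3bL-(3b+a)(L-x))/(6L³EI)  [x>a] = -4·4²·(16-(32/5))²·(3·12·16-(3·12+4)·(16-(32/5)))/(6·16³·100000) = -36/78125 m
Superposition: y = Σ y_i = 220188/48828125 m ≈ 0.004509 m

y(32/5) = 220188/48828125 m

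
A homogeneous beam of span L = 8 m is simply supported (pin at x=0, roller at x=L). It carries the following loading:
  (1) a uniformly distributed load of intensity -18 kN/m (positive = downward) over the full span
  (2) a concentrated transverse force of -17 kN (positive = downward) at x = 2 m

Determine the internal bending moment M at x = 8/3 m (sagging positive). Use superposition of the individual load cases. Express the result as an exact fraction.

M(8/3) = -452/3 kN·m

Load 1 — uniform load w=-18 kN/m over full span:
  M_1 = wx(L-x)/2 = (-18)·(8/3)·(8-(8/3))/2 = -128 kN·m
Load 2 — point force P=-17 kN at a=2 m (b=L-a=6):
  M_2 = Pa(L-x)/L  [x>a] = (-17)·2·(8-(8/3))/8 = -68/3 kN·m
Superposition: M = Σ M_i = -452/3 kN·m ≈ -150.666667 kN·m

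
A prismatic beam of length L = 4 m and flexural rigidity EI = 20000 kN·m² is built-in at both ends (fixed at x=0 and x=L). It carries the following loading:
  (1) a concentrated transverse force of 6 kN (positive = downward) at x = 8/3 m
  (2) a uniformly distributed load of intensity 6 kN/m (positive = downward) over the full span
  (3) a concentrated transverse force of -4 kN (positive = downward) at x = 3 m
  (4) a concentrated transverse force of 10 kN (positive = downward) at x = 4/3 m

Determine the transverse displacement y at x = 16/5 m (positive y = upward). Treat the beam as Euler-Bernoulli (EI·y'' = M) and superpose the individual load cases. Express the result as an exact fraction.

Load 1 — point force P=6 kN at a=8/3 m (b=L-a=4/3):
  y_1 = -Pa²(L-x)²(3bL-(3b+a)(L-x))/(6L³EI)  [x>a] = -6·(8/3)²·(4-(16/5))²·(3·(4/3)·4-(3·(4/3)+(8/3))·(4-(16/5)))/(6·4³·20000) = -16/421875 m
Load 2 — uniform load w=6 kN/m over full span:
  y_2 = -wx²(L-x)²/(24EI) = -6·(16/5)²·(4-(16/5))²/(24·20000) = -32/390625 m
Load 3 — point force P=-4 kN at a=3 m (b=L-a=1):
  y_3 = -Pa²(L-x)²(3bL-(3b+a)(L-x))/(6L³EI)  [x>a] = -(-4)·3²·(4-(16/5))²·(3·1·4-(3·1+3)·(4-(16/5)))/(6·4³·20000) = 27/1250000 m
Load 4 — point force P=10 kN at a=4/3 m (b=L-a=8/3):
  y_4 = -Pa²(L-x)²(3bL-(3b+a)(L-x))/(6L³EI)  [x>a] = -10·(4/3)²·(4-(16/5))²·(3·(8/3)·4-(3·(8/3)+(4/3))·(4-(16/5)))/(6·4³·20000) = -46/1265625 m
Superposition: y = Σ y_i = -68137/506250000 m ≈ -0.000135 m

y(16/5) = -68137/506250000 m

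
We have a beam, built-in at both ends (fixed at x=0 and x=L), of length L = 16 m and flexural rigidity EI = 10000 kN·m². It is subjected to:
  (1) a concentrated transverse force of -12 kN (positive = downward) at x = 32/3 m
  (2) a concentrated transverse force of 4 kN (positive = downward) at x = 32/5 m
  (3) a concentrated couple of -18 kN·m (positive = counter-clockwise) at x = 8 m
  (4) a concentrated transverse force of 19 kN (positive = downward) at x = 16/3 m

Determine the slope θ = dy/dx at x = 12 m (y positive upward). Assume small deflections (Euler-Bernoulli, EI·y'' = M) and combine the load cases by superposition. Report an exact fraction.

θ(12) = 6453/2500000 rad

Load 1 — point force P=-12 kN at a=32/3 m (b=L-a=16/3):
  θ_1 = Pa²(L-x)(2bL-(3b+a)(L-x))/(2L³EI)  [x>a] = (-12)·(32/3)²·(16-12)·(2·(16/3)·16-(3·(16/3)+(32/3))·(16-12))/(2·16³·10000) = -8/1875 rad
Load 2 — point force P=4 kN at a=32/5 m (b=L-a=48/5):
  θ_2 = Pa²(L-x)(2bL-(3b+a)(L-x))/(2L³EI)  [x>a] = 4·(32/5)²·(16-12)·(2·(48/5)·16-(3·(48/5)+(32/5))·(16-12))/(2·16³·10000) = 104/78125 rad
Load 3 — applied couple M₀=-18 kN·m at a=8 m (b=L-a=8):
  θ_3 = (R_Ax²/2 - M_Ax - M₀(x-a))/EI  [x>a] with R_A=-27/16, M_A=-9/2 = ((-27/16)·12²/2 - (-9/2)·12 - (-18)·(12-8))/10000 = 9/20000 rad
Load 4 — point force P=19 kN at a=16/3 m (b=L-a=32/3):
  θ_4 = Pa²(L-x)(2bL-(3b+a)(L-x))/(2L³EI)  [x>a] = 19·(16/3)²·(16-12)·(2·(32/3)·16-(3·(32/3)+(16/3))·(16-12))/(2·16³·10000) = 19/3750 rad
Superposition: θ = Σ θ_i = 6453/2500000 rad ≈ 0.002581 rad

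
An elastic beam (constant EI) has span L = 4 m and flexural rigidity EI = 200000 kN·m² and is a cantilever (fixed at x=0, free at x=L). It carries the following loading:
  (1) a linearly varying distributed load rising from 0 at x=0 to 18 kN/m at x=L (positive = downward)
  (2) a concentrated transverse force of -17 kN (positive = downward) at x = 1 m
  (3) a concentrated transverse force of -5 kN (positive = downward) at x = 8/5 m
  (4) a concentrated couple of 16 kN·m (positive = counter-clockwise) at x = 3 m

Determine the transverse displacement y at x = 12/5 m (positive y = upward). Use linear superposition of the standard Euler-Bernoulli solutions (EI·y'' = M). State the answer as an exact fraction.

Load 1 — triangular load w₀=18 kN/m (0→w₀ over full span):
  y_1 = (w₀Lx³/12-w₀L²x²/6-w₀x⁵/(120L))/EI = (18·4·(12/5)³/12-18·4²·(12/5)²/6-18·(12/5)⁵/(120·4))/200000 = -47979/48828125 m
Load 2 — point force P=-17 kN at a=1 m (b=L-a=3):
  y_2 = -Pa²(3x-a)/(6EI)  [x>a] = -(-17)·1²·(3·(12/5)-1)/(6·200000) = 527/6000000 m
Load 3 — point force P=-5 kN at a=8/5 m (b=L-a=12/5):
  y_3 = -Pa²(3x-a)/(6EI)  [x>a] = -(-5)·(8/5)²·(3·(12/5)-(8/5))/(6·200000) = 14/234375 m
Load 4 — applied couple M₀=16 kN·m at a=3 m (b=L-a=1):
  y_4 = M₀x²/(2EI)  [x≤a] = 16·(12/5)²/(2·200000) = 18/78125 m
Superposition: y = Σ y_i = -11337061/18750000000 m ≈ -0.000605 m

y(12/5) = -11337061/18750000000 m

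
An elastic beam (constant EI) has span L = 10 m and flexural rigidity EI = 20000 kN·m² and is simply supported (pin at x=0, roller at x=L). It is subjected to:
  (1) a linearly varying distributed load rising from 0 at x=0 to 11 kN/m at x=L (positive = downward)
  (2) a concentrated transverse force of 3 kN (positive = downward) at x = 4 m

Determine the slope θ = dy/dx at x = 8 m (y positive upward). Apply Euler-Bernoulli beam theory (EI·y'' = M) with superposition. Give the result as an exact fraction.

Load 1 — triangular load w₀=11 kN/m (0→w₀ over full span):
  θ_1 = -w₀(7L⁴-30L²x²+15x⁴)/(360LEI) = -11·(7·10⁴-30·10²·8²+15·8⁴)/(360·10·20000) = 8327/900000 rad
Load 2 — point force P=3 kN at a=4 m (b=L-a=6):
  θ_2 = -Pa(2L²-6Lx+3x²+a²)/(6LEI)  [x>a] = -3·4·(2·10²-6·10·8+3·8²+4²)/(6·10·20000) = 9/12500 rad
Superposition: θ = Σ θ_i = 359/36000 rad ≈ 0.009972 rad

θ(8) = 359/36000 rad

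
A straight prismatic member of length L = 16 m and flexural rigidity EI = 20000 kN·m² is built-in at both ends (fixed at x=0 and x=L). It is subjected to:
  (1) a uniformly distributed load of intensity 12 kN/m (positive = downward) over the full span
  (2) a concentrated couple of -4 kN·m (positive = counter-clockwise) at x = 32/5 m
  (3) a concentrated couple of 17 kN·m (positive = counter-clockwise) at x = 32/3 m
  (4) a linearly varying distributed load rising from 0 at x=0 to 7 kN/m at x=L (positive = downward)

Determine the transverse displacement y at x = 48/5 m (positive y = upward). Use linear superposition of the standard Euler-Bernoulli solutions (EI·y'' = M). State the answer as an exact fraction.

Load 1 — uniform load w=12 kN/m over full span:
  y_1 = -wx²(L-x)²/(24EI) = -12·(48/5)²·(16-(48/5))²/(24·20000) = -36864/390625 m
Load 2 — applied couple M₀=-4 kN·m at a=32/5 m (b=L-a=48/5):
  y_2 = (R_Ax³/6 - M_Ax²/2 - M₀(x-a)²/2)/EI  [x>a] with R_A=-9/25, M_A=-12/25 = ((-9/25)·(48/5)³/6 - (-12/25)·(48/5)²/2 - (-4)·((48/5)-(32/5))²/2)/20000 = -1024/1953125 m
Load 3 — applied couple M₀=17 kN·m at a=32/3 m (b=L-a=16/3):
  y_3 = (R_Ax³/6 - M_Ax²/2)/EI  [x≤a] with R_A=17/12, M_A=17/3 = ((17/12)·(48/5)³/6 - (17/3)·(48/5)²/2)/20000 = -204/78125 m
Load 4 — triangular load w₀=7 kN/m (0→w₀ over full span):
  y_4 = -w₀x²(L-x)²(x+2L)/(120LEI) = -7·(48/5)²·(16-(48/5))²·((48/5)+2·16)/(120·16·20000) = -279552/9765625 m
Superposition: y = Σ y_i = -1231772/9765625 m ≈ -0.126133 m

y(48/5) = -1231772/9765625 m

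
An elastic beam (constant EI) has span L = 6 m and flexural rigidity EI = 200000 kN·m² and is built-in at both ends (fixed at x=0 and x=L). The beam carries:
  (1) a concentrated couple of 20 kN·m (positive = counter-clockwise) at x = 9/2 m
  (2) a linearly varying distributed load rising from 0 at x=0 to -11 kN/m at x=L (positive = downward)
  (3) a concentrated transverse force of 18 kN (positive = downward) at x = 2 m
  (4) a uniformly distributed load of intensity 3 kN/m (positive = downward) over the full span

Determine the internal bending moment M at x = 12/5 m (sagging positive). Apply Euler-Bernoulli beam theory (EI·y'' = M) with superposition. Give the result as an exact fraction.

Load 1 — applied couple M₀=20 kN·m at a=9/2 m (b=L-a=3/2):
  M_1 = R_Ax - M_A  [x≤a] with R_A=15/4, M_A=25/4 = (15/4)·(12/5) - (25/4) = 11/4 kN·m
Load 2 — triangular load w₀=-11 kN/m (0→w₀ over full span):
  M_2 = 3w₀Lx/20 - w₀L²/30 - w₀x³/(6L) = 3·(-11)·6·(12/5)/20 - (-11)·6²/30 - (-11)·(12/5)³/(6·6) = -792/125 kN·m
Load 3 — point force P=18 kN at a=2 m (b=L-a=4):
  M_3 = Pa²(a+3b)(L-x)/L³ - Pa²b/L²  [x>a] = 18·2²·(2+3·4)·(6-(12/5))/6³ - 18·2²·4/6² = 44/5 kN·m
Load 4 — uniform load w=3 kN/m over full span:
  M_4 = wLx/2 - wL²/12 - wx²/2 = 3·6·(12/5)/2 - 3·6²/12 - 3·(12/5)²/2 = 99/25 kN·m
Superposition: M = Σ M_i = 4587/500 kN·m ≈ 9.174000 kN·m

M(12/5) = 4587/500 kN·m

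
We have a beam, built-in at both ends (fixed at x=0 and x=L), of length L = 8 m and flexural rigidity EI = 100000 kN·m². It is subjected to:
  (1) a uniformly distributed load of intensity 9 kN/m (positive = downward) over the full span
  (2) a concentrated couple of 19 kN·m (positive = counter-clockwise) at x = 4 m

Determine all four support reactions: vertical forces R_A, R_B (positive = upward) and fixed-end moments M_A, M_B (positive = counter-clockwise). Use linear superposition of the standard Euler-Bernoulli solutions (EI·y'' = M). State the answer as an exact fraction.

R_A = 633/16 kN, M_A = 211/4 kN·m, R_B = 519/16 kN, M_B = -173/4 kN·m

Load 1 — uniform load w=9 kN/m over full span:
  R_A = wL/2 = 9·8/2 = 36 kN
  M_A = wL²/12 = 9·8²/12 = 48 kN·m
  R_B = wL/2 = 9·8/2 = 36 kN
  M_B = -wL²/12 = -9·8²/12 = -48 kN·m
Load 2 — applied couple M₀=19 kN·m at a=4 m (b=L-a=4):
  R_A = 6M₀ab/L³ = 6·19·4·4/8³ = 57/16 kN
  M_A = M₀b(2a-b)/L² = 19·4·(2·4-4)/8² = 19/4 kN·m
  R_B = -6M₀ab/L³ = -6·19·4·4/8³ = -57/16 kN
  M_B = M₀a(2b-a)/L² = 19·4·(2·4-4)/8² = 19/4 kN·m
Superposition: R_A = 633/16 kN, M_A = 211/4 kN·m, R_B = 519/16 kN, M_B = -173/4 kN·m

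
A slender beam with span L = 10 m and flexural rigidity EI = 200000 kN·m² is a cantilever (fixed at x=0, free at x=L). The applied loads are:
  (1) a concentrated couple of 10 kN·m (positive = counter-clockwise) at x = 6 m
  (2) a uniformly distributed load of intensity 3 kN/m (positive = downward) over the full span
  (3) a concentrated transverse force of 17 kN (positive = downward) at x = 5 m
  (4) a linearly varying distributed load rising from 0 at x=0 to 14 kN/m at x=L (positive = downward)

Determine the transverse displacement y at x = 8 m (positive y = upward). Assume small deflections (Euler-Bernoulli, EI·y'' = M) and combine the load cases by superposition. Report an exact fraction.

Load 1 — applied couple M₀=10 kN·m at a=6 m (b=L-a=4):
  y_1 = M₀a(2x-a)/(2EI)  [x>a] = 10·6·(2·8-6)/(2·200000) = 3/2000 m
Load 2 — uniform load w=3 kN/m over full span:
  y_2 = -wx²(x²-4Lx+6L²)/(24EI) = -3·8²·(8²-4·10·8+6·10²)/(24·200000) = -43/3125 m
Load 3 — point force P=17 kN at a=5 m (b=L-a=5):
  y_3 = -Pa²(3x-a)/(6EI)  [x>a] = -17·5²·(3·8-5)/(6·200000) = -323/48000 m
Load 4 — triangular load w₀=14 kN/m (0→w₀ over full span):
  y_4 = (w₀Lx³/12-w₀L²x²/6-w₀x⁵/(120L))/EI = (14·10·8³/12-14·10²·8²/6-14·8⁵/(120·10))/200000 = -10948/234375 m
Superposition: y = Σ y_i = -1971019/30000000 m ≈ -0.065701 m

y(8) = -1971019/30000000 m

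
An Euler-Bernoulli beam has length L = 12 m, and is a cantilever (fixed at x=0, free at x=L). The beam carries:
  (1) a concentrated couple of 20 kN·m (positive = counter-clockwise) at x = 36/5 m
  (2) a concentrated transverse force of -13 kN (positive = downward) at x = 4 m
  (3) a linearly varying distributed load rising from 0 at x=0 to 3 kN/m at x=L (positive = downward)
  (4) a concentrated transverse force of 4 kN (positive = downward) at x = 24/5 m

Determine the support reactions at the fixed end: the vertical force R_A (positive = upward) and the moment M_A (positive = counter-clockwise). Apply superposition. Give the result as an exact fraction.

R_A = 9 kN, M_A = 456/5 kN·m

Load 1 — applied couple M₀=20 kN·m at a=36/5 m (b=L-a=24/5):
  R_A = 0 kN
  M_A = -M₀ = -20 kN·m
Load 2 — point force P=-13 kN at a=4 m (b=L-a=8):
  R_A = P = (-13) = -13 kN
  M_A = Pa = (-13)·4 = -52 kN·m
Load 3 — triangular load w₀=3 kN/m (0→w₀ over full span):
  R_A = w₀L/2 = 3·12/2 = 18 kN
  M_A = w₀L²/3 = 3·12²/3 = 144 kN·m
Load 4 — point force P=4 kN at a=24/5 m (b=L-a=36/5):
  R_A = P = 4 kN
  M_A = Pa = 4·(24/5) = 96/5 kN·m
Superposition: R_A = 9 kN, M_A = 456/5 kN·m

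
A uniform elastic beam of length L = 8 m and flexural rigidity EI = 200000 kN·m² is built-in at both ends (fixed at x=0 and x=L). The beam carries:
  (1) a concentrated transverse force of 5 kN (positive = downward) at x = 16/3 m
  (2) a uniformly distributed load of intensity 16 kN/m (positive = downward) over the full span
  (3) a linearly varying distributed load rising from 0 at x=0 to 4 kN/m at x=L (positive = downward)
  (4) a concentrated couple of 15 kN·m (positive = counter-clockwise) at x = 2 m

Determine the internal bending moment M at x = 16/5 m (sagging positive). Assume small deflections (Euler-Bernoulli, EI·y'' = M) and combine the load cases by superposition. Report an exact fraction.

M(16/5) = 2019079/54000 kN·m

Load 1 — point force P=5 kN at a=16/3 m (b=L-a=8/3):
  M_1 = Pb²(3a+b)x/L³ - Pab²/L²  [x≤a] = 5·(8/3)²·(3·(16/3)+(8/3))·(16/5)/8³ - 5·(16/3)·(8/3)²/8² = 32/27 kN·m
Load 2 — uniform load w=16 kN/m over full span:
  M_2 = wLx/2 - wL²/12 - wx²/2 = 16·8·(16/5)/2 - 16·8²/12 - 16·(16/5)²/2 = 2816/75 kN·m
Load 3 — triangular load w₀=4 kN/m (0→w₀ over full span):
  M_3 = 3w₀Lx/20 - w₀L²/30 - w₀x³/(6L) = 3·4·8·(16/5)/20 - 4·8²/30 - 4·(16/5)³/(6·8) = 512/125 kN·m
Load 4 — applied couple M₀=15 kN·m at a=2 m (b=L-a=6):
  M_4 = R_Ax - M_A - M₀  [x>a] with R_A=135/64, M_A=-45/16 = (135/64)·(16/5) - (-45/16) - 15 = -87/16 kN·m
Superposition: M = Σ M_i = 2019079/54000 kN·m ≈ 37.390352 kN·m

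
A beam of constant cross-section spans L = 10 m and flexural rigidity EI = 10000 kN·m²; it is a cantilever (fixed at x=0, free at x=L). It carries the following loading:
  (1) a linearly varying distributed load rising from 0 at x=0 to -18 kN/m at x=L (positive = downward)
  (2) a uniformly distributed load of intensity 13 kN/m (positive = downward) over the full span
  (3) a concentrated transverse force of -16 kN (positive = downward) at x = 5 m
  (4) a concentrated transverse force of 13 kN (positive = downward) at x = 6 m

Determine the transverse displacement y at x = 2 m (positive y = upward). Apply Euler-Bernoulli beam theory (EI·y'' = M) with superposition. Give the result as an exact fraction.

Load 1 — triangular load w₀=-18 kN/m (0→w₀ over full span):
  y_1 = (w₀Lx³/12-w₀L²x²/6-w₀x⁵/(120L))/EI = ((-18)·10·2³/12-(-18)·10²·2²/6-(-18)·2⁵/(120·10))/10000 = 6753/62500 m
Load 2 — uniform load w=13 kN/m over full span:
  y_2 = -wx²(x²-4Lx+6L²)/(24EI) = -13·2²·(2²-4·10·2+6·10²)/(24·10000) = -1703/15000 m
Load 3 — point force P=-16 kN at a=5 m (b=L-a=5):
  y_3 = -Px²(3a-x)/(6EI)  [x≤a] = -(-16)·2²·(3·5-2)/(6·10000) = 26/1875 m
Load 4 — point force P=13 kN at a=6 m (b=L-a=4):
  y_4 = -Px²(3a-x)/(6EI)  [x≤a] = -13·2²·(3·6-2)/(6·10000) = -26/1875 m
Superposition: y = Σ y_i = -2057/375000 m ≈ -0.005485 m

y(2) = -2057/375000 m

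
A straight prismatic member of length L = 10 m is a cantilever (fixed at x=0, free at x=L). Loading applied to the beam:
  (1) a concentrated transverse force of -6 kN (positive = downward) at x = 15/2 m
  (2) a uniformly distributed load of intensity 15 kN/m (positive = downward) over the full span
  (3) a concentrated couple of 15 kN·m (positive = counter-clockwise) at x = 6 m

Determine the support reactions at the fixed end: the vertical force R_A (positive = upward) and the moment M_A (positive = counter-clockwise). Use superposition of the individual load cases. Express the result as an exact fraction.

R_A = 144 kN, M_A = 690 kN·m

Load 1 — point force P=-6 kN at a=15/2 m (b=L-a=5/2):
  R_A = P = (-6) = -6 kN
  M_A = Pa = (-6)·(15/2) = -45 kN·m
Load 2 — uniform load w=15 kN/m over full span:
  R_A = wL = 15·10 = 150 kN
  M_A = wL²/2 = 15·10²/2 = 750 kN·m
Load 3 — applied couple M₀=15 kN·m at a=6 m (b=L-a=4):
  R_A = 0 kN
  M_A = -M₀ = -15 kN·m
Superposition: R_A = 144 kN, M_A = 690 kN·m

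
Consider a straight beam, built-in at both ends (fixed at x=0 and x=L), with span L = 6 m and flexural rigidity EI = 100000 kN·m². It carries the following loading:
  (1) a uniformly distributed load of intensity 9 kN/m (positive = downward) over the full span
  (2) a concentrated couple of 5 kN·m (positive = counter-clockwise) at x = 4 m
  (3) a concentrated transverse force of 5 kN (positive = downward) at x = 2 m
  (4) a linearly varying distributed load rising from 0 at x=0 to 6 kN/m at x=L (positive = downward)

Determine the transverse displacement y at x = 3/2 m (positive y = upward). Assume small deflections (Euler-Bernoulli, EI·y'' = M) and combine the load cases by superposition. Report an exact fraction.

Load 1 — uniform load w=9 kN/m over full span:
  y_1 = -wx²(L-x)²/(24EI) = -9·(3/2)²·(6-(3/2))²/(24·100000) = -2187/12800000 m
Load 2 — applied couple M₀=5 kN·m at a=4 m (b=L-a=2):
  y_2 = (R_Ax³/6 - M_Ax²/2)/EI  [x≤a] with R_A=10/9, M_A=5/3 = ((10/9)·(3/2)³/6 - (5/3)·(3/2)²/2)/100000 = -1/80000 m
Load 3 — point force P=5 kN at a=2 m (b=L-a=4):
  y_3 = -Pb²x²(3aL-(3a+b)x)/(6L³EI)  [x≤a] = -5·4²·(3/2)²·(3·2·6-(3·2+4)·(3/2))/(6·6³·100000) = -7/240000 m
Load 4 — triangular load w₀=6 kN/m (0→w₀ over full span):
  y_4 = -w₀x²(L-x)²(x+2L)/(120LEI) = -6·(3/2)²·(6-(3/2))²·((3/2)+2·6)/(120·6·100000) = -6561/128000000 m
Superposition: y = Σ y_i = -101293/384000000 m ≈ -0.000264 m

y(3/2) = -101293/384000000 m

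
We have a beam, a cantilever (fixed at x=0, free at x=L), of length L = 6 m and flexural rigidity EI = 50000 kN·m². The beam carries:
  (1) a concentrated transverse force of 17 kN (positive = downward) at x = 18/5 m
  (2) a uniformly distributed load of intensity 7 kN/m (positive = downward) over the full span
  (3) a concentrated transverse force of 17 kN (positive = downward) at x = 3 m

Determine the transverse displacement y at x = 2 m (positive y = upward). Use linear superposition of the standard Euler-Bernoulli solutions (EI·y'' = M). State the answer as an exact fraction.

Load 1 — point force P=17 kN at a=18/5 m (b=L-a=12/5):
  y_1 = -Px²(3a-x)/(6EI)  [x≤a] = -17·2²·(3·(18/5)-2)/(6·50000) = -187/93750 m
Load 2 — uniform load w=7 kN/m over full span:
  y_2 = -wx²(x²-4Lx+6L²)/(24EI) = -7·2²·(2²-4·6·2+6·6²)/(24·50000) = -301/75000 m
Load 3 — point force P=17 kN at a=3 m (b=L-a=3):
  y_3 = -Px²(3a-x)/(6EI)  [x≤a] = -17·2²·(3·3-2)/(6·50000) = -119/75000 m
Superposition: y = Σ y_i = -356/46875 m ≈ -0.007595 m

y(2) = -356/46875 m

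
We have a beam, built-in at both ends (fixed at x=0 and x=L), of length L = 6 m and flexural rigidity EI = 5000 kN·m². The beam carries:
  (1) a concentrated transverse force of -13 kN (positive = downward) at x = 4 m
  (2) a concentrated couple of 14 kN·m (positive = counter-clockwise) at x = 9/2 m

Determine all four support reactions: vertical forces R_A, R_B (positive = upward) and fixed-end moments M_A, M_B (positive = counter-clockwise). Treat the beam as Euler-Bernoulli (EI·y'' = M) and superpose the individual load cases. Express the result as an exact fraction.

R_A = -161/216 kN, M_A = -101/72 kN·m, R_B = -2647/216 kN, M_B = 643/72 kN·m

Load 1 — point force P=-13 kN at a=4 m (b=L-a=2):
  R_A = Pb²(3a+b)/L³ = (-13)·2²·(3·4+2)/6³ = -91/27 kN
  M_A = Pab²/L² = (-13)·4·2²/6² = -52/9 kN·m
  R_B = Pa²(a+3b)/L³ = (-13)·4²·(4+3·2)/6³ = -260/27 kN
  M_B = -Pa²b/L² = -(-13)·4²·2/6² = 104/9 kN·m
Load 2 — applied couple M₀=14 kN·m at a=9/2 m (b=L-a=3/2):
  R_A = 6M₀ab/L³ = 6·14·(9/2)·(3/2)/6³ = 21/8 kN
  M_A = M₀b(2a-b)/L² = 14·(3/2)·(2·(9/2)-(3/2))/6² = 35/8 kN·m
  R_B = -6M₀ab/L³ = -6·14·(9/2)·(3/2)/6³ = -21/8 kN
  M_B = M₀a(2b-a)/L² = 14·(9/2)·(2·(3/2)-(9/2))/6² = -21/8 kN·m
Superposition: R_A = -161/216 kN, M_A = -101/72 kN·m, R_B = -2647/216 kN, M_B = 643/72 kN·m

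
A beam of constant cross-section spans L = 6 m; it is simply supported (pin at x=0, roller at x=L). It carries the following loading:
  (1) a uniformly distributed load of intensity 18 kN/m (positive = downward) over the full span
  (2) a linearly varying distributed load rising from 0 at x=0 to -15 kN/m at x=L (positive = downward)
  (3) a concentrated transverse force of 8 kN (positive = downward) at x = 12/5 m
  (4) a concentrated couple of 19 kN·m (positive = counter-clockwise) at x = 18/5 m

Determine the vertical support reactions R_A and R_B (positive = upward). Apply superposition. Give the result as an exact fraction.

R_A = 1409/30 kN, R_B = 721/30 kN

Load 1 — uniform load w=18 kN/m over full span:
  R_A = wL/2 = 18·6/2 = 54 kN
  R_B = wL/2 = 18·6/2 = 54 kN
Load 2 — triangular load w₀=-15 kN/m (0→w₀ over full span):
  R_A = w₀L/6 = (-15)·6/6 = -15 kN
  R_B = w₀L/3 = (-15)·6/3 = -30 kN
Load 3 — point force P=8 kN at a=12/5 m (b=L-a=18/5):
  R_A = Pb/L = 8·(18/5)/6 = 24/5 kN
  R_B = Pa/L = 8·(12/5)/6 = 16/5 kN
Load 4 — applied couple M₀=19 kN·m at a=18/5 m (b=L-a=12/5):
  R_A = M₀/L = 19/6 kN
  R_B = -M₀/L = -19/6 kN
Superposition: R_A = 1409/30 kN, R_B = 721/30 kN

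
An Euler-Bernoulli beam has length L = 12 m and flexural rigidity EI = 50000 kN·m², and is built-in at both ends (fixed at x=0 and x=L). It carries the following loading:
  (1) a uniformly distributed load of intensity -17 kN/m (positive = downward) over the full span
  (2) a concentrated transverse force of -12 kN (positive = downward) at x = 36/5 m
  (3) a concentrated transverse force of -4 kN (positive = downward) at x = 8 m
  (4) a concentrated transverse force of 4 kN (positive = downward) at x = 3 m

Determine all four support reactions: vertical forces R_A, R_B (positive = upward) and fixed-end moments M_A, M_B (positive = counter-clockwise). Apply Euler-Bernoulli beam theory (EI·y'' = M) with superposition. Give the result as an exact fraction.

Load 1 — uniform load w=-17 kN/m over full span:
  R_A = wL/2 = (-17)·12/2 = -102 kN
  M_A = wL²/12 = (-17)·12²/12 = -204 kN·m
  R_B = wL/2 = (-17)·12/2 = -102 kN
  M_B = -wL²/12 = -(-17)·12²/12 = 204 kN·m
Load 2 — point force P=-12 kN at a=36/5 m (b=L-a=24/5):
  R_A = Pb²(3a+b)/L³ = (-12)·(24/5)²·(3·(36/5)+(24/5))/12³ = -528/125 kN
  M_A = Pab²/L² = (-12)·(36/5)·(24/5)²/12² = -1728/125 kN·m
  R_B = Pa²(a+3b)/L³ = (-12)·(36/5)²·((36/5)+3·(24/5))/12³ = -972/125 kN
  M_B = -Pa²b/L² = -(-12)·(36/5)²·(24/5)/12² = 2592/125 kN·m
Load 3 — point force P=-4 kN at a=8 m (b=L-a=4):
  R_A = Pb²(3a+b)/L³ = (-4)·4²·(3·8+4)/12³ = -28/27 kN
  M_A = Pab²/L² = (-4)·8·4²/12² = -32/9 kN·m
  R_B = Pa²(a+3b)/L³ = (-4)·8²·(8+3·4)/12³ = -80/27 kN
  M_B = -Pa²b/L² = -(-4)·8²·4/12² = 64/9 kN·m
Load 4 — point force P=4 kN at a=3 m (b=L-a=9):
  R_A = Pb²(3a+b)/L³ = 4·9²·(3·3+9)/12³ = 27/8 kN
  M_A = Pab²/L² = 4·3·9²/12² = 27/4 kN·m
  R_B = Pa²(a+3b)/L³ = 4·3²·(3+3·9)/12³ = 5/8 kN
  M_B = -Pa²b/L² = -4·3²·9/12² = -9/4 kN·m
Superposition: R_A = -2804923/27000 kN, M_A = -965833/4500 kN·m, R_B = -3027077/27000 kN, M_B = 1033187/4500 kN·m

R_A = -2804923/27000 kN, M_A = -965833/4500 kN·m, R_B = -3027077/27000 kN, M_B = 1033187/4500 kN·m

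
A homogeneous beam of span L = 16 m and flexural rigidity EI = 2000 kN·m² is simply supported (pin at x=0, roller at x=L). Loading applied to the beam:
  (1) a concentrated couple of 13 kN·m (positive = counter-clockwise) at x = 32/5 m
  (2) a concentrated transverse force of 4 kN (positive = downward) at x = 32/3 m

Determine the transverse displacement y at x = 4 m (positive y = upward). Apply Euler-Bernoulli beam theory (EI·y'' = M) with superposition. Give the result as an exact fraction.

y(4) = -170393/2025000 m

Load 1 — applied couple M₀=13 kN·m at a=32/5 m (b=L-a=48/5):
  y_1 = (M₀x³/(6L)+C₁x)/EI  [x≤a] with C₁=M₀(3b²-L²)/(6L)=208/75 = (13·4³/(6·16)+(208/75)·4)/2000 = 247/25000 m
Load 2 — point force P=4 kN at a=32/3 m (b=L-a=16/3):
  y_2 = -Pbx(L²-b²-x²)/(6LEI)  [x≤a] = -4·(16/3)·4·(16²-(16/3)²-4²)/(6·16·2000) = -952/10125 m
Superposition: y = Σ y_i = -170393/2025000 m ≈ -0.084145 m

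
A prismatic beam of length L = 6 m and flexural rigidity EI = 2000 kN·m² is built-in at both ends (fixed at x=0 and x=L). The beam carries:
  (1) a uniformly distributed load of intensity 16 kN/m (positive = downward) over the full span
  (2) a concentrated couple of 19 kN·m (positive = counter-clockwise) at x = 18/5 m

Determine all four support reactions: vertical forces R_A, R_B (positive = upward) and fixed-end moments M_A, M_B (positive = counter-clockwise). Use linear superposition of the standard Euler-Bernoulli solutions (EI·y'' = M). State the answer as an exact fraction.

R_A = 1314/25 kN, M_A = 1352/25 kN·m, R_B = 1086/25 kN, M_B = -1143/25 kN·m

Load 1 — uniform load w=16 kN/m over full span:
  R_A = wL/2 = 16·6/2 = 48 kN
  M_A = wL²/12 = 16·6²/12 = 48 kN·m
  R_B = wL/2 = 16·6/2 = 48 kN
  M_B = -wL²/12 = -16·6²/12 = -48 kN·m
Load 2 — applied couple M₀=19 kN·m at a=18/5 m (b=L-a=12/5):
  R_A = 6M₀ab/L³ = 6·19·(18/5)·(12/5)/6³ = 114/25 kN
  M_A = M₀b(2a-b)/L² = 19·(12/5)·(2·(18/5)-(12/5))/6² = 152/25 kN·m
  R_B = -6M₀ab/L³ = -6·19·(18/5)·(12/5)/6³ = -114/25 kN
  M_B = M₀a(2b-a)/L² = 19·(18/5)·(2·(12/5)-(18/5))/6² = 57/25 kN·m
Superposition: R_A = 1314/25 kN, M_A = 1352/25 kN·m, R_B = 1086/25 kN, M_B = -1143/25 kN·m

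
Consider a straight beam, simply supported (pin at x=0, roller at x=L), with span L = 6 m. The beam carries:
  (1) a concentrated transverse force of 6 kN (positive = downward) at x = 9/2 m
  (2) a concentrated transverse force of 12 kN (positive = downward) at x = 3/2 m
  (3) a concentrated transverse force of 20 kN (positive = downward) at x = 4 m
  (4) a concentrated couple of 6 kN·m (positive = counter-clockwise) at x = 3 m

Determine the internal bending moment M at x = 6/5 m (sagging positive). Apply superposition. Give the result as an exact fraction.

M(6/5) = 109/5 kN·m

Load 1 — point force P=6 kN at a=9/2 m (b=L-a=3/2):
  M_1 = Pbx/L  [x≤a] = 6·(3/2)·(6/5)/6 = 9/5 kN·m
Load 2 — point force P=12 kN at a=3/2 m (b=L-a=9/2):
  M_2 = Pbx/L  [x≤a] = 12·(9/2)·(6/5)/6 = 54/5 kN·m
Load 3 — point force P=20 kN at a=4 m (b=L-a=2):
  M_3 = Pbx/L  [x≤a] = 20·2·(6/5)/6 = 8 kN·m
Load 4 — applied couple M₀=6 kN·m at a=3 m (b=L-a=3):
  M_4 = M₀x/L  [x≤a] = 6·(6/5)/6 = 6/5 kN·m
Superposition: M = Σ M_i = 109/5 kN·m ≈ 21.800000 kN·m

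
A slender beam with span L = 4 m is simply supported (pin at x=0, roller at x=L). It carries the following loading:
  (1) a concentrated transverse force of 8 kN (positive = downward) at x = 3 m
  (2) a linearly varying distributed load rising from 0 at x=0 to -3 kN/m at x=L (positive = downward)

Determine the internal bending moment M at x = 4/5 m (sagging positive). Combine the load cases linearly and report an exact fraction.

Load 1 — point force P=8 kN at a=3 m (b=L-a=1):
  M_1 = Pbx/L  [x≤a] = 8·1·(4/5)/4 = 8/5 kN·m
Load 2 — triangular load w₀=-3 kN/m (0→w₀ over full span):
  M_2 = w₀Lx/6 - w₀x³/(6L) = (-3)·4·(4/5)/6 - (-3)·(4/5)³/(6·4) = -192/125 kN·m
Superposition: M = Σ M_i = 8/125 kN·m ≈ 0.064000 kN·m

M(4/5) = 8/125 kN·m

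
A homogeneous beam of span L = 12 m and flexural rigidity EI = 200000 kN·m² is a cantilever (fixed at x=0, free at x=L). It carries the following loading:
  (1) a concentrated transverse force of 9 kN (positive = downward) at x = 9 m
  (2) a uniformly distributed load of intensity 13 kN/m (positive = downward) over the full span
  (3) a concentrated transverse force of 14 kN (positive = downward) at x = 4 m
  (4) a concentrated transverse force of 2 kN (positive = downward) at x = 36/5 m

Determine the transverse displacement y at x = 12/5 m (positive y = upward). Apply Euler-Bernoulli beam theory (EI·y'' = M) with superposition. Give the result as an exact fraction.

Load 1 — point force P=9 kN at a=9 m (b=L-a=3):
  y_1 = -Px²(3a-x)/(6EI)  [x≤a] = -9·(12/5)²·(3·9-(12/5))/(6·200000) = -3321/3125000 m
Load 2 — uniform load w=13 kN/m over full span:
  y_2 = -wx²(x²-4Lx+6L²)/(24EI) = -13·(12/5)²·((12/5)²-4·12·(12/5)+6·12²)/(24·200000) = -45981/3906250 m
Load 3 — point force P=14 kN at a=4 m (b=L-a=8):
  y_3 = -Px²(3a-x)/(6EI)  [x≤a] = -14·(12/5)²·(3·4-(12/5))/(6·200000) = -252/390625 m
Load 4 — point force P=2 kN at a=36/5 m (b=L-a=24/5):
  y_4 = -Px²(3a-x)/(6EI)  [x≤a] = -2·(12/5)²·(3·(36/5)-(12/5))/(6·200000) = -72/390625 m
Superposition: y = Σ y_i = -213489/15625000 m ≈ -0.013663 m

y(12/5) = -213489/15625000 m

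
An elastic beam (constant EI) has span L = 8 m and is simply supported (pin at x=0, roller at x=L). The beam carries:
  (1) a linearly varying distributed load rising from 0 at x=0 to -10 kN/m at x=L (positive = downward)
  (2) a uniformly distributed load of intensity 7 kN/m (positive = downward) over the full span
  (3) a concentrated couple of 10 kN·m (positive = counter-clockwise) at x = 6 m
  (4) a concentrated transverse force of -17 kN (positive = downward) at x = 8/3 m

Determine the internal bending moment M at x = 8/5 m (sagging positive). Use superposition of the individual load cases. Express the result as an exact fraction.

Load 1 — triangular load w₀=-10 kN/m (0→w₀ over full span):
  M_1 = w₀Lx/6 - w₀x³/(6L) = (-10)·8·(8/5)/6 - (-10)·(8/5)³/(6·8) = -512/25 kN·m
Load 2 — uniform load w=7 kN/m over full span:
  M_2 = wx(L-x)/2 = 7·(8/5)·(8-(8/5))/2 = 896/25 kN·m
Load 3 — applied couple M₀=10 kN·m at a=6 m (b=L-a=2):
  M_3 = M₀x/L  [x≤a] = 10·(8/5)/8 = 2 kN·m
Load 4 — point force P=-17 kN at a=8/3 m (b=L-a=16/3):
  M_4 = Pbx/L  [x≤a] = (-17)·(16/3)·(8/5)/8 = -272/15 kN·m
Superposition: M = Σ M_i = -58/75 kN·m ≈ -0.773333 kN·m

M(8/5) = -58/75 kN·m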